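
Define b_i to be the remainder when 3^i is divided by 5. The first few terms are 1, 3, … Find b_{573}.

3

Computing terms: b_0 = 1; b_1 = 3; b_2 = 4; b_3 = 2; b_4 = 1.
The sequence repeats with period 4.
So b_{573} = b_{0 + ((573-0) mod 4)} = b_1 = 3.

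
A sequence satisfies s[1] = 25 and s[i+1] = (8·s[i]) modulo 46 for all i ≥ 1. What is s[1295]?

Listing terms: s[1] = 25, s[2] = 16, s[3] = 36, s[4] = 12, s[5] = 4, s[6] = 32, s[7] = 26, s[8] = 24, s[9] = 8, s[10] = 18, s[11] = 6, s[12] = 2, s[13] = 16.
Since s[13] = s[2] = 16, the sequence is eventually periodic: after a pre-period of length 1 it cycles with period 11.
For i ≥ 2, s[i] depends only on (i - 2) mod 11. (1295 - 2) mod 11 = 6, so s[1295] = s[8] = 24.

24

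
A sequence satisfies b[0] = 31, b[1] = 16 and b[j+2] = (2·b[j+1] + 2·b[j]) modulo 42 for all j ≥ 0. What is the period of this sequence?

Listing terms: b[0] = 31, b[1] = 16, b[2] = 10, b[3] = 10, b[4] = 40, b[5] = 16, b[6] = 28, b[7] = 4, b[8] = 22, b[9] = 10, b[10] = 22, b[11] = 22, b[12] = 4, b[13] = 10, b[14] = 28, b[15] = 34, b[16] = 40, b[17] = 22, b[18] = 40, b[19] = 40, b[20] = 34, b[21] = 22, b[22] = 28, b[23] = 16, b[24] = 4, b[25] = 40, b[26] = 4, b[27] = 4, b[28] = 16, b[29] = 40, b[30] = 28, b[31] = 10, b[32] = 34, b[33] = 4, b[34] = 34, b[35] = 34, b[36] = 10, b[37] = 4, b[38] = 28, b[39] = 22, b[40] = 16, b[41] = 34, b[42] = 16, b[43] = 16, b[44] = 22, b[45] = 34, b[46] = 28, b[47] = 40, b[48] = 10, b[49] = 16, b[50] = 10.
Since (b[49], b[50]) = (b[1], b[2]) = (16, 10) (two consecutive terms determine the rest), the sequence is eventually periodic: after a pre-period of length 1 it cycles with period 48.

48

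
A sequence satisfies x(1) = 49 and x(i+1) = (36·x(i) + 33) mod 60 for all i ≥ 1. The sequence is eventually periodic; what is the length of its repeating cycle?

We have x(1) = 49,  x(2) = 57,  x(3) = 45,  x(4) = 33,  x(5) = 21,  x(6) = 9,  x(7) = 57.
Since x(7) = x(2) = 57, the sequence is eventually periodic: after a pre-period of length 1 it cycles with period 5.

5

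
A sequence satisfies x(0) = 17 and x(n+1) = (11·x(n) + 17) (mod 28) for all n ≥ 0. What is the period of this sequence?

We have x(0) = 17, x(1) = 8, x(2) = 21, x(3) = 24, x(4) = 1, x(5) = 0, x(6) = 17.
The sequence repeats with period 6.

6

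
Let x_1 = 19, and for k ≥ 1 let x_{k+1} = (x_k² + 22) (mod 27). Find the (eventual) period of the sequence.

We have x_1 = 19; x_2 = 5; x_3 = 20; x_4 = 17; x_5 = 14; x_6 = 2; x_7 = 26; x_8 = 23; x_9 = 11; x_{10} = 8; x_{11} = 5.
Since x_{11} = x_2 = 5, the sequence is eventually periodic: after a pre-period of length 1 it cycles with period 9.

9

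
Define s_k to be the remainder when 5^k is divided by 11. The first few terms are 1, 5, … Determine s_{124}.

s_0 = 1; s_1 = 5; s_2 = 3; s_3 = 4; s_4 = 9; s_5 = 1.
Since s_5 = s_0 = 1, the sequence is periodic with period 5.
So s_{124} = s_{0 + ((124-0) mod 5)} = s_4 = 9.

9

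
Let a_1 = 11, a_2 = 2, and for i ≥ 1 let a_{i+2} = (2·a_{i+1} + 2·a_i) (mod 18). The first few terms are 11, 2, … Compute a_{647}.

2

Listing terms: a_1 = 11; a_2 = 2; a_3 = 8; a_4 = 2; a_5 = 2; a_6 = 8.
Since (a_5, a_6) = (a_2, a_3) = (2, 8) (two consecutive terms determine the rest), the sequence is eventually periodic: after a pre-period of length 1 it cycles with period 3.
For i ≥ 2, a_i depends only on (i - 2) mod 3. (647 - 2) mod 3 = 0, so a_{647} = a_2 = 2.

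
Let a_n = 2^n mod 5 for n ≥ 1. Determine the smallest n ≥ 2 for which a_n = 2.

5

We have a_1 = 2, a_2 = 4, a_3 = 3, a_4 = 1, a_5 = 2.
The sequence repeats with period 4.
The value 2 next appears (with n ≥ 2) at a_5.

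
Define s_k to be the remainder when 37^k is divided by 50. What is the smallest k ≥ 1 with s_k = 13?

11

Listing terms: s_0 = 1,  s_1 = 37,  s_2 = 19,  s_3 = 3,  s_4 = 11,  s_5 = 7,  s_6 = 9,  s_7 = 33,  s_8 = 21,  s_9 = 27,  s_{10} = 49,  s_{11} = 13,  s_{12} = 31,  s_{13} = 47,  s_{14} = 39,  s_{15} = 43,  s_{16} = 41,  s_{17} = 17,  s_{18} = 29,  s_{19} = 23,  s_{20} = 1.
Since s_{20} = s_0 = 1, the sequence is periodic with period 20.
The value 13 first appears (with k ≥ 1) at s_{11}.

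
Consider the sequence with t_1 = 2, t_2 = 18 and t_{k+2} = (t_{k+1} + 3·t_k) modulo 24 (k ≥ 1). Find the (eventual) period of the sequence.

We have t_1 = 2, t_2 = 18, t_3 = 0, t_4 = 6, t_5 = 6, t_6 = 0, t_7 = 18, t_8 = 18, t_9 = 0.
Since (t_8, t_9) = (t_2, t_3) = (18, 0) (two consecutive terms determine the rest), the sequence is eventually periodic: after a pre-period of length 1 it cycles with period 6.

6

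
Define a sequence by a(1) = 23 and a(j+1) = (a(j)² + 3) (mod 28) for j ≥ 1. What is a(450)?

24

Computing terms: a(1) = 23, a(2) = 0, a(3) = 3, a(4) = 12, a(5) = 7, a(6) = 24, a(7) = 19, a(8) = 0.
Since a(8) = a(2) = 0, the sequence is eventually periodic: after a pre-period of length 1 it cycles with period 6.
For j ≥ 2, a(j) depends only on (j - 2) mod 6. (450 - 2) mod 6 = 4, so a(450) = a(6) = 24.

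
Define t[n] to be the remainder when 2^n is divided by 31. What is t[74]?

16

Computing terms: t[1] = 2,  t[2] = 4,  t[3] = 8,  t[4] = 16,  t[5] = 1,  t[6] = 2.
Since t[6] = t[1] = 2, the sequence is periodic with period 5.
So t[74] = t[1 + ((74-1) mod 5)] = t[4] = 16.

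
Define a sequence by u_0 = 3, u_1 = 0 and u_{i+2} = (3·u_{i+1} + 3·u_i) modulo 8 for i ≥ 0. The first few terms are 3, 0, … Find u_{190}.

Computing terms: u_0 = 3; u_1 = 0; u_2 = 1; u_3 = 3; u_4 = 4; u_5 = 5; u_6 = 3; u_7 = 0.
Since (u_6, u_7) = (u_0, u_1) = (3, 0) (two consecutive terms determine the rest), the sequence is periodic with period 6.
So u_{190} = u_{0 + ((190-0) mod 6)} = u_4 = 4.

4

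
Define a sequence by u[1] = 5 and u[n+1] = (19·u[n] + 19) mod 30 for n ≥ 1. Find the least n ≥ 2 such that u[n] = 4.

6

u[1] = 5, u[2] = 24, u[3] = 25, u[4] = 14, u[5] = 15, u[6] = 4, u[7] = 5.
The sequence repeats with period 6.
The value 4 first appears (with n ≥ 2) at u[6].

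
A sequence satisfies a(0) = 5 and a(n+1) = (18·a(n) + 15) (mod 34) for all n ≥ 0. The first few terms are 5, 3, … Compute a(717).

33

a(0) = 5, a(1) = 3, a(2) = 1, a(3) = 33, a(4) = 31, a(5) = 29, a(6) = 27, a(7) = 25, a(8) = 23, a(9) = 21, a(10) = 19, a(11) = 17, a(12) = 15, a(13) = 13, a(14) = 11, a(15) = 9, a(16) = 7, a(17) = 5.
The sequence repeats with period 17.
So a(717) = a(0 + ((717-0) mod 17)) = a(3) = 33.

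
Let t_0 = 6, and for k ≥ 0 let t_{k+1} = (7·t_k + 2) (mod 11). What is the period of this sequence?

10

We have t_0 = 6; t_1 = 0; t_2 = 2; t_3 = 5; t_4 = 4; t_5 = 8; t_6 = 3; t_7 = 1; t_8 = 9; t_9 = 10; t_{10} = 6.
The sequence repeats with period 10.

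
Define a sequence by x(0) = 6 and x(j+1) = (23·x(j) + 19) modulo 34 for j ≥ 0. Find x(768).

Listing terms: x(0) = 6; x(1) = 21; x(2) = 26; x(3) = 5; x(4) = 32; x(5) = 7; x(6) = 10; x(7) = 11; x(8) = 0; x(9) = 19; x(10) = 14; x(11) = 1; x(12) = 8; x(13) = 33; x(14) = 30; x(15) = 29; x(16) = 6.
Since x(16) = x(0) = 6, the sequence is periodic with period 16.
(768 - 0) mod 16 = 0, so x(768) = x(0) = 6.

6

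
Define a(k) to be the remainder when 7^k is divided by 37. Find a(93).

Listing terms: a(0) = 1, a(1) = 7, a(2) = 12, a(3) = 10, a(4) = 33, a(5) = 9, a(6) = 26, a(7) = 34, a(8) = 16, a(9) = 1.
The sequence repeats with period 9.
So a(93) = a(0 + ((93-0) mod 9)) = a(3) = 10.

10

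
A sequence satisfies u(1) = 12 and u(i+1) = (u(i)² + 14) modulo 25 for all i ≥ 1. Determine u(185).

18

Listing terms: u(1) = 12; u(2) = 8; u(3) = 3; u(4) = 23; u(5) = 18; u(6) = 13; u(7) = 8.
Since u(7) = u(2) = 8, the sequence is eventually periodic: after a pre-period of length 1 it cycles with period 5.
For i ≥ 2, u(i) depends only on (i - 2) mod 5. (185 - 2) mod 5 = 3, so u(185) = u(5) = 18.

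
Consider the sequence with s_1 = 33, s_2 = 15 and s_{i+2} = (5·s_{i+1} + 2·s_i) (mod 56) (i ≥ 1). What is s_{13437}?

Listing terms: s_1 = 33, s_2 = 15, s_3 = 29, s_4 = 7, s_5 = 37, s_6 = 31, s_7 = 5, s_8 = 31, s_9 = 53, s_{10} = 47, s_{11} = 5, s_{12} = 7, s_{13} = 45, s_{14} = 15, s_{15} = 53, s_{16} = 15, s_{17} = 13, s_{18} = 39, s_{19} = 53, s_{20} = 7, s_{21} = 29, s_{22} = 47, s_{23} = 13, s_{24} = 47, s_{25} = 37, s_{26} = 55, s_{27} = 13, s_{28} = 7, s_{29} = 5, s_{30} = 39, s_{31} = 37, s_{32} = 39, s_{33} = 45, s_{34} = 23, s_{35} = 37, s_{36} = 7, s_{37} = 53, s_{38} = 55, s_{39} = 45, s_{40} = 55, s_{41} = 29, s_{42} = 31, s_{43} = 45, s_{44} = 7, s_{45} = 13, s_{46} = 23, s_{47} = 29, s_{48} = 23, s_{49} = 5, s_{50} = 15, s_{51} = 29.
Since (s_{50}, s_{51}) = (s_2, s_3) = (15, 29) (two consecutive terms determine the rest), the sequence is eventually periodic: after a pre-period of length 1 it cycles with period 48.
For i ≥ 2, s_i depends only on (i - 2) mod 48. (13437 - 2) mod 48 = 43, so s_{13437} = s_{45} = 13.

13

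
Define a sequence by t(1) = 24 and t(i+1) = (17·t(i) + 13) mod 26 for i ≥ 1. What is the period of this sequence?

6

t(1) = 24,  t(2) = 5,  t(3) = 20,  t(4) = 15,  t(5) = 8,  t(6) = 19,  t(7) = 24.
Since t(7) = t(1) = 24, the sequence is periodic with period 6.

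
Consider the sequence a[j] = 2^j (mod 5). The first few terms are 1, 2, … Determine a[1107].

a[0] = 1; a[1] = 2; a[2] = 4; a[3] = 3; a[4] = 1.
The sequence repeats with period 4.
So a[1107] = a[0 + ((1107-0) mod 4)] = a[3] = 3.

3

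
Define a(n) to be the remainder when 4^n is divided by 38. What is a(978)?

30

Listing terms: a(1) = 4,  a(2) = 16,  a(3) = 26,  a(4) = 28,  a(5) = 36,  a(6) = 30,  a(7) = 6,  a(8) = 24,  a(9) = 20,  a(10) = 4.
Since a(10) = a(1) = 4, the sequence is periodic with period 9.
(978 - 1) mod 9 = 5, so a(978) = a(6) = 30.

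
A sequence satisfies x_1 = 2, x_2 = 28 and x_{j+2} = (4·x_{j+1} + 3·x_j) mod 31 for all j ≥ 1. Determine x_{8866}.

x_1 = 2,  x_2 = 28,  x_3 = 25,  x_4 = 29,  x_5 = 5,  x_6 = 14,  x_7 = 9,  x_8 = 16,  x_9 = 29,  x_{10} = 9,  x_{11} = 30,  x_{12} = 23,  x_{13} = 27,  x_{14} = 22,  x_{15} = 14,  x_{16} = 29,  x_{17} = 3,  x_{18} = 6,  x_{19} = 2,  x_{20} = 26,  x_{21} = 17,  x_{22} = 22,  x_{23} = 15,  x_{24} = 2,  x_{25} = 22,  x_{26} = 1,  x_{27} = 8,  x_{28} = 4,  x_{29} = 9,  x_{30} = 17,  x_{31} = 2,  x_{32} = 28.
The sequence repeats with period 30.
So x_{8866} = x_{1 + ((8866-1) mod 30)} = x_{16} = 29.

29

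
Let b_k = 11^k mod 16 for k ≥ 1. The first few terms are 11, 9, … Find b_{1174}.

We have b_1 = 11; b_2 = 9; b_3 = 3; b_4 = 1; b_5 = 11.
Since b_5 = b_1 = 11, the sequence is periodic with period 4.
So b_{1174} = b_{1 + ((1174-1) mod 4)} = b_2 = 9.

9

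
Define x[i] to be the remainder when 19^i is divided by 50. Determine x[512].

We have x[0] = 1, x[1] = 19, x[2] = 11, x[3] = 9, x[4] = 21, x[5] = 49, x[6] = 31, x[7] = 39, x[8] = 41, x[9] = 29, x[10] = 1.
Since x[10] = x[0] = 1, the sequence is periodic with period 10.
So x[512] = x[0 + ((512-0) mod 10)] = x[2] = 11.

11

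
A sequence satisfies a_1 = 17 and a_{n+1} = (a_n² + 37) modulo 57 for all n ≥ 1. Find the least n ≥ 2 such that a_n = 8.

Listing terms: a_1 = 17, a_2 = 41, a_3 = 8, a_4 = 44, a_5 = 35, a_6 = 8.
Since a_6 = a_3 = 8, the sequence is eventually periodic: after a pre-period of length 2 it cycles with period 3.
The value 8 first appears (with n ≥ 2) at a_3.

3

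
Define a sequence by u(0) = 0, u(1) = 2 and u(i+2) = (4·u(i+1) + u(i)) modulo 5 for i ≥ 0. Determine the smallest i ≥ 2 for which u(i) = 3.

u(0) = 0; u(1) = 2; u(2) = 3; u(3) = 4; u(4) = 4; u(5) = 0; u(6) = 4; u(7) = 1; u(8) = 3; u(9) = 3; u(10) = 0; u(11) = 3; u(12) = 2; u(13) = 1; u(14) = 1; u(15) = 0; u(16) = 1; u(17) = 4; u(18) = 2; u(19) = 2; u(20) = 0; u(21) = 2.
Since (u(20), u(21)) = (u(0), u(1)) = (0, 2) (two consecutive terms determine the rest), the sequence is periodic with period 20.
The value 3 first appears (with i ≥ 2) at u(2).

2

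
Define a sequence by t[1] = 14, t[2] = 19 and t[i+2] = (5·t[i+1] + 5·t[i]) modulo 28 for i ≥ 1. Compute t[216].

1

We have t[1] = 14,  t[2] = 19,  t[3] = 25,  t[4] = 24,  t[5] = 21,  t[6] = 1,  t[7] = 26,  t[8] = 23,  t[9] = 21,  t[10] = 24,  t[11] = 1,  t[12] = 13,  t[13] = 14,  t[14] = 23,  t[15] = 17,  t[16] = 4,  t[17] = 21,  t[18] = 13,  t[19] = 2,  t[20] = 19,  t[21] = 21,  t[22] = 4,  t[23] = 13,  t[24] = 1,  t[25] = 14,  t[26] = 19.
The sequence repeats with period 24.
So t[216] = t[1 + ((216-1) mod 24)] = t[24] = 1.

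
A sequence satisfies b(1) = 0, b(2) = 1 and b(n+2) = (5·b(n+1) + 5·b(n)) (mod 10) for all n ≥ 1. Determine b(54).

5

Computing terms: b(1) = 0; b(2) = 1; b(3) = 5; b(4) = 0; b(5) = 5; b(6) = 5; b(7) = 0.
Since (b(6), b(7)) = (b(3), b(4)) = (5, 0) (two consecutive terms determine the rest), the sequence is eventually periodic: after a pre-period of length 2 it cycles with period 3.
For n ≥ 3, b(n) depends only on (n - 3) mod 3. (54 - 3) mod 3 = 0, so b(54) = b(3) = 5.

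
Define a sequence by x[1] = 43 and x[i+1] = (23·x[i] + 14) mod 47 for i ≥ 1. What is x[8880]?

16

We have x[1] = 43,  x[2] = 16,  x[3] = 6,  x[4] = 11,  x[5] = 32,  x[6] = 45,  x[7] = 15,  x[8] = 30,  x[9] = 46,  x[10] = 38,  x[11] = 42,  x[12] = 40,  x[13] = 41,  x[14] = 17,  x[15] = 29,  x[16] = 23,  x[17] = 26,  x[18] = 1,  x[19] = 37,  x[20] = 19,  x[21] = 28,  x[22] = 0,  x[23] = 14,  x[24] = 7,  x[25] = 34,  x[26] = 44,  x[27] = 39,  x[28] = 18,  x[29] = 5,  x[30] = 35,  x[31] = 20,  x[32] = 4,  x[33] = 12,  x[34] = 8,  x[35] = 10,  x[36] = 9,  x[37] = 33,  x[38] = 21,  x[39] = 27,  x[40] = 24,  x[41] = 2,  x[42] = 13,  x[43] = 31,  x[44] = 22,  x[45] = 3,  x[46] = 36,  x[47] = 43.
Since x[47] = x[1] = 43, the sequence is periodic with period 46.
(8880 - 1) mod 46 = 1, so x[8880] = x[2] = 16.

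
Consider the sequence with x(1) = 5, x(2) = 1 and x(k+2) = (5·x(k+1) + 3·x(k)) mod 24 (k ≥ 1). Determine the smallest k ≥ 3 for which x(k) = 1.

x(1) = 5, x(2) = 1, x(3) = 20, x(4) = 7, x(5) = 23, x(6) = 16, x(7) = 5, x(8) = 1.
Since (x(7), x(8)) = (x(1), x(2)) = (5, 1) (two consecutive terms determine the rest), the sequence is periodic with period 6.
The value 1 next appears (with k ≥ 3) at x(8).

8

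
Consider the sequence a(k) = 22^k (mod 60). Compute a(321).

a(1) = 22,  a(2) = 4,  a(3) = 28,  a(4) = 16,  a(5) = 52,  a(6) = 4.
Since a(6) = a(2) = 4, the sequence is eventually periodic: after a pre-period of length 1 it cycles with period 4.
For k ≥ 2, a(k) depends only on (k - 2) mod 4. (321 - 2) mod 4 = 3, so a(321) = a(5) = 52.

52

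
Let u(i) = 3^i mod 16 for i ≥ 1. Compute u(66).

9

u(1) = 3,  u(2) = 9,  u(3) = 11,  u(4) = 1,  u(5) = 3.
Since u(5) = u(1) = 3, the sequence is periodic with period 4.
(66 - 1) mod 4 = 1, so u(66) = u(2) = 9.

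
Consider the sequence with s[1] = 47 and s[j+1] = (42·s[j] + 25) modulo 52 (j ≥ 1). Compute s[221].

s[1] = 47,  s[2] = 23,  s[3] = 3,  s[4] = 47.
The sequence repeats with period 3.
So s[221] = s[1 + ((221-1) mod 3)] = s[2] = 23.

23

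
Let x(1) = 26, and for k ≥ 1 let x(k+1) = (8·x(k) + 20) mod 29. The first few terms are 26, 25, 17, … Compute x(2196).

Listing terms: x(1) = 26, x(2) = 25, x(3) = 17, x(4) = 11, x(5) = 21, x(6) = 14, x(7) = 16, x(8) = 3, x(9) = 15, x(10) = 24, x(11) = 9, x(12) = 5, x(13) = 2, x(14) = 7, x(15) = 18, x(16) = 19, x(17) = 27, x(18) = 4, x(19) = 23, x(20) = 1, x(21) = 28, x(22) = 12, x(23) = 0, x(24) = 20, x(25) = 6, x(26) = 10, x(27) = 13, x(28) = 8, x(29) = 26.
The sequence repeats with period 28.
(2196 - 1) mod 28 = 11, so x(2196) = x(12) = 5.

5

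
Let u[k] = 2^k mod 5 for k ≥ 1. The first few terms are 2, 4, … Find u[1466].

4

u[1] = 2; u[2] = 4; u[3] = 3; u[4] = 1; u[5] = 2.
Since u[5] = u[1] = 2, the sequence is periodic with period 4.
So u[1466] = u[1 + ((1466-1) mod 4)] = u[2] = 4.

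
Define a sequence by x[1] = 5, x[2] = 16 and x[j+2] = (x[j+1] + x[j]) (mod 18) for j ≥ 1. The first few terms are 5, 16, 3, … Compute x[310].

17

x[1] = 5; x[2] = 16; x[3] = 3; x[4] = 1; x[5] = 4; x[6] = 5; x[7] = 9; x[8] = 14; x[9] = 5; x[10] = 1; x[11] = 6; x[12] = 7; x[13] = 13; x[14] = 2; x[15] = 15; x[16] = 17; x[17] = 14; x[18] = 13; x[19] = 9; x[20] = 4; x[21] = 13; x[22] = 17; x[23] = 12; x[24] = 11; x[25] = 5; x[26] = 16.
Since (x[25], x[26]) = (x[1], x[2]) = (5, 16) (two consecutive terms determine the rest), the sequence is periodic with period 24.
So x[310] = x[1 + ((310-1) mod 24)] = x[22] = 17.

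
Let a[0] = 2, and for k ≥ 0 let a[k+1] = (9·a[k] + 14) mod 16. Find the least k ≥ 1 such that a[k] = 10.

a[0] = 2, a[1] = 0, a[2] = 14, a[3] = 12, a[4] = 10, a[5] = 8, a[6] = 6, a[7] = 4, a[8] = 2.
The sequence repeats with period 8.
The value 10 first appears (with k ≥ 1) at a[4].

4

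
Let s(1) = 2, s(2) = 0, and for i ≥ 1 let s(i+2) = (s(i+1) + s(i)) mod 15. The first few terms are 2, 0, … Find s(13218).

Computing terms: s(1) = 2; s(2) = 0; s(3) = 2; s(4) = 2; s(5) = 4; s(6) = 6; s(7) = 10; s(8) = 1; s(9) = 11; s(10) = 12; s(11) = 8; s(12) = 5; s(13) = 13; s(14) = 3; s(15) = 1; s(16) = 4; s(17) = 5; s(18) = 9; s(19) = 14; s(20) = 8; s(21) = 7; s(22) = 0; s(23) = 7; s(24) = 7; s(25) = 14; s(26) = 6; s(27) = 5; s(28) = 11; s(29) = 1; s(30) = 12; s(31) = 13; s(32) = 10; s(33) = 8; s(34) = 3; s(35) = 11; s(36) = 14; s(37) = 10; s(38) = 9; s(39) = 4; s(40) = 13; s(41) = 2; s(42) = 0.
Since (s(41), s(42)) = (s(1), s(2)) = (2, 0) (two consecutive terms determine the rest), the sequence is periodic with period 40.
So s(13218) = s(1 + ((13218-1) mod 40)) = s(18) = 9.

9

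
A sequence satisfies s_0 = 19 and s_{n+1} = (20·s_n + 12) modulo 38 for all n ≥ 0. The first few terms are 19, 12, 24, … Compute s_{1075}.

s_0 = 19,  s_1 = 12,  s_2 = 24,  s_3 = 36,  s_4 = 10,  s_5 = 22,  s_6 = 34,  s_7 = 8,  s_8 = 20,  s_9 = 32,  s_{10} = 6,  s_{11} = 18,  s_{12} = 30,  s_{13} = 4,  s_{14} = 16,  s_{15} = 28,  s_{16} = 2,  s_{17} = 14,  s_{18} = 26,  s_{19} = 0,  s_{20} = 12.
Since s_{20} = s_1 = 12, the sequence is eventually periodic: after a pre-period of length 1 it cycles with period 19.
For n ≥ 1, s_n depends only on (n - 1) mod 19. (1075 - 1) mod 19 = 10, so s_{1075} = s_{11} = 18.

18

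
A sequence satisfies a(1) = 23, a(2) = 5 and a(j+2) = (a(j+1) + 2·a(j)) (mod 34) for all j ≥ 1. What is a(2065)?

We have a(1) = 23, a(2) = 5, a(3) = 17, a(4) = 27, a(5) = 27, a(6) = 13, a(7) = 33, a(8) = 25, a(9) = 23, a(10) = 5.
Since (a(9), a(10)) = (a(1), a(2)) = (23, 5) (two consecutive terms determine the rest), the sequence is periodic with period 8.
(2065 - 1) mod 8 = 0, so a(2065) = a(1) = 23.

23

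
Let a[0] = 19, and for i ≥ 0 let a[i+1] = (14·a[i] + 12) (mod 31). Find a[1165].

We have a[0] = 19,  a[1] = 30,  a[2] = 29,  a[3] = 15,  a[4] = 5,  a[5] = 20,  a[6] = 13,  a[7] = 8,  a[8] = 0,  a[9] = 12,  a[10] = 25,  a[11] = 21,  a[12] = 27,  a[13] = 18,  a[14] = 16,  a[15] = 19.
Since a[15] = a[0] = 19, the sequence is periodic with period 15.
So a[1165] = a[0 + ((1165-0) mod 15)] = a[10] = 25.

25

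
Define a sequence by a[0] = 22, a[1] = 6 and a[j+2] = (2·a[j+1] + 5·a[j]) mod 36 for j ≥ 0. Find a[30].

22

Listing terms: a[0] = 22,  a[1] = 6,  a[2] = 14,  a[3] = 22,  a[4] = 6.
The sequence repeats with period 3.
So a[30] = a[0 + ((30-0) mod 3)] = a[0] = 22.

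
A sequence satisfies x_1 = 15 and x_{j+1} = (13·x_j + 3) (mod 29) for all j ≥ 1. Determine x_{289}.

19

We have x_1 = 15,  x_2 = 24,  x_3 = 25,  x_4 = 9,  x_5 = 4,  x_6 = 26,  x_7 = 22,  x_8 = 28,  x_9 = 19,  x_{10} = 18,  x_{11} = 5,  x_{12} = 10,  x_{13} = 17,  x_{14} = 21,  x_{15} = 15.
Since x_{15} = x_1 = 15, the sequence is periodic with period 14.
(289 - 1) mod 14 = 8, so x_{289} = x_9 = 19.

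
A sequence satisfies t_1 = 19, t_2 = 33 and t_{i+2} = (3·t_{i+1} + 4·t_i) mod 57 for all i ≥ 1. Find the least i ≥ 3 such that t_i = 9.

14

t_1 = 19, t_2 = 33, t_3 = 4, t_4 = 30, t_5 = 49, t_6 = 39, t_7 = 28, t_8 = 12, t_9 = 34, t_{10} = 36, t_{11} = 16, t_{12} = 21, t_{13} = 13, t_{14} = 9, t_{15} = 22, t_{16} = 45, t_{17} = 52, t_{18} = 51, t_{19} = 19, t_{20} = 33.
Since (t_{19}, t_{20}) = (t_1, t_2) = (19, 33) (two consecutive terms determine the rest), the sequence is periodic with period 18.
The value 9 first appears (with i ≥ 3) at t_{14}.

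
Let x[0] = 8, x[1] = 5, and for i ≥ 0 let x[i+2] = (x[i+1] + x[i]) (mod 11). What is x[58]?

0

We have x[0] = 8,  x[1] = 5,  x[2] = 2,  x[3] = 7,  x[4] = 9,  x[5] = 5,  x[6] = 3,  x[7] = 8,  x[8] = 0,  x[9] = 8,  x[10] = 8,  x[11] = 5.
The sequence repeats with period 10.
(58 - 0) mod 10 = 8, so x[58] = x[8] = 0.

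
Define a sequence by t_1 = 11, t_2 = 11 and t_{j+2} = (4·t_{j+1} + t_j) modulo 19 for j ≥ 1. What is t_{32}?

11

t_1 = 11,  t_2 = 11,  t_3 = 17,  t_4 = 3,  t_5 = 10,  t_6 = 5,  t_7 = 11,  t_8 = 11.
The sequence repeats with period 6.
So t_{32} = t_{1 + ((32-1) mod 6)} = t_2 = 11.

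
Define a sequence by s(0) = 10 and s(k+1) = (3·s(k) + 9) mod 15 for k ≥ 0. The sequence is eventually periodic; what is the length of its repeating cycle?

4

Listing terms: s(0) = 10, s(1) = 9, s(2) = 6, s(3) = 12, s(4) = 0, s(5) = 9.
Since s(5) = s(1) = 9, the sequence is eventually periodic: after a pre-period of length 1 it cycles with period 4.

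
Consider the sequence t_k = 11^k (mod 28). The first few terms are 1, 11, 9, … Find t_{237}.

15

t_0 = 1,  t_1 = 11,  t_2 = 9,  t_3 = 15,  t_4 = 25,  t_5 = 23,  t_6 = 1.
Since t_6 = t_0 = 1, the sequence is periodic with period 6.
(237 - 0) mod 6 = 3, so t_{237} = t_3 = 15.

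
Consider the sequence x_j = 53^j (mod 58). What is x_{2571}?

25

We have x_1 = 53; x_2 = 25; x_3 = 49; x_4 = 45; x_5 = 7; x_6 = 23; x_7 = 1; x_8 = 53.
Since x_8 = x_1 = 53, the sequence is periodic with period 7.
So x_{2571} = x_{1 + ((2571-1) mod 7)} = x_2 = 25.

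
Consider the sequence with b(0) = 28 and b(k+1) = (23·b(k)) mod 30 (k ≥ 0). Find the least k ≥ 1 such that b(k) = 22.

b(0) = 28; b(1) = 14; b(2) = 22; b(3) = 26; b(4) = 28.
The sequence repeats with period 4.
The value 22 first appears (with k ≥ 1) at b(2).

2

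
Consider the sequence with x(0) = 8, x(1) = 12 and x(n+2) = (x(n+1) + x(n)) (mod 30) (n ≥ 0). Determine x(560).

x(0) = 8; x(1) = 12; x(2) = 20; x(3) = 2; x(4) = 22; x(5) = 24; x(6) = 16; x(7) = 10; x(8) = 26; x(9) = 6; x(10) = 2; x(11) = 8; x(12) = 10; x(13) = 18; x(14) = 28; x(15) = 16; x(16) = 14; x(17) = 0; x(18) = 14; x(19) = 14; x(20) = 28; x(21) = 12; x(22) = 10; x(23) = 22; x(24) = 2; x(25) = 24; x(26) = 26; x(27) = 20; x(28) = 16; x(29) = 6; x(30) = 22; x(31) = 28; x(32) = 20; x(33) = 18; x(34) = 8; x(35) = 26; x(36) = 4; x(37) = 0; x(38) = 4; x(39) = 4; x(40) = 8; x(41) = 12.
The sequence repeats with period 40.
(560 - 0) mod 40 = 0, so x(560) = x(0) = 8.

8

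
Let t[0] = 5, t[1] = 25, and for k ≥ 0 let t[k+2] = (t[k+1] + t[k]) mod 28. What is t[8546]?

t[0] = 5; t[1] = 25; t[2] = 2; t[3] = 27; t[4] = 1; t[5] = 0; t[6] = 1; t[7] = 1; t[8] = 2; t[9] = 3; t[10] = 5; t[11] = 8; t[12] = 13; t[13] = 21; t[14] = 6; t[15] = 27; t[16] = 5; t[17] = 4; t[18] = 9; t[19] = 13; t[20] = 22; t[21] = 7; t[22] = 1; t[23] = 8; t[24] = 9; t[25] = 17; t[26] = 26; t[27] = 15; t[28] = 13; t[29] = 0; t[30] = 13; t[31] = 13; t[32] = 26; t[33] = 11; t[34] = 9; t[35] = 20; t[36] = 1; t[37] = 21; t[38] = 22; t[39] = 15; t[40] = 9; t[41] = 24; t[42] = 5; t[43] = 1; t[44] = 6; t[45] = 7; t[46] = 13; t[47] = 20; t[48] = 5; t[49] = 25.
Since (t[48], t[49]) = (t[0], t[1]) = (5, 25) (two consecutive terms determine the rest), the sequence is periodic with period 48.
(8546 - 0) mod 48 = 2, so t[8546] = t[2] = 2.

2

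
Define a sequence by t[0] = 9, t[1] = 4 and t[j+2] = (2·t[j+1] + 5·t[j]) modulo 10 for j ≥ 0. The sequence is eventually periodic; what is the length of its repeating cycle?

Listing terms: t[0] = 9, t[1] = 4, t[2] = 3, t[3] = 6, t[4] = 7, t[5] = 4, t[6] = 3.
Since (t[5], t[6]) = (t[1], t[2]) = (4, 3) (two consecutive terms determine the rest), the sequence is eventually periodic: after a pre-period of length 1 it cycles with period 4.

4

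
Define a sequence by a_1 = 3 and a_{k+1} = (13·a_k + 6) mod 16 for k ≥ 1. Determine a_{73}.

3

a_1 = 3, a_2 = 13, a_3 = 15, a_4 = 9, a_5 = 11, a_6 = 5, a_7 = 7, a_8 = 1, a_9 = 3.
Since a_9 = a_1 = 3, the sequence is periodic with period 8.
(73 - 1) mod 8 = 0, so a_{73} = a_1 = 3.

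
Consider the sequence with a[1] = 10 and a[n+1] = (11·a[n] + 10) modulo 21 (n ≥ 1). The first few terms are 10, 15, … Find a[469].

10

We have a[1] = 10,  a[2] = 15,  a[3] = 7,  a[4] = 3,  a[5] = 1,  a[6] = 0,  a[7] = 10.
Since a[7] = a[1] = 10, the sequence is periodic with period 6.
(469 - 1) mod 6 = 0, so a[469] = a[1] = 10.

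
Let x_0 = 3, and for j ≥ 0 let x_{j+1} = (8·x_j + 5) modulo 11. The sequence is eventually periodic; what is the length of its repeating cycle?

We have x_0 = 3,  x_1 = 7,  x_2 = 6,  x_3 = 9,  x_4 = 0,  x_5 = 5,  x_6 = 1,  x_7 = 2,  x_8 = 10,  x_9 = 8,  x_{10} = 3.
The sequence repeats with period 10.

10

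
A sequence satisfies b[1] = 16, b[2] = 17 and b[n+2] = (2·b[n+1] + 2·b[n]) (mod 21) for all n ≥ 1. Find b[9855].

We have b[1] = 16; b[2] = 17; b[3] = 3; b[4] = 19; b[5] = 2; b[6] = 0; b[7] = 4; b[8] = 8; b[9] = 3; b[10] = 1; b[11] = 8; b[12] = 18; b[13] = 10; b[14] = 14; b[15] = 6; b[16] = 19; b[17] = 8; b[18] = 12; b[19] = 19; b[20] = 20; b[21] = 15; b[22] = 7; b[23] = 2; b[24] = 18; b[25] = 19; b[26] = 11; b[27] = 18; b[28] = 16; b[29] = 5; b[30] = 0; b[31] = 10; b[32] = 20; b[33] = 18; b[34] = 13; b[35] = 20; b[36] = 3; b[37] = 4; b[38] = 14; b[39] = 15; b[40] = 16; b[41] = 20; b[42] = 9; b[43] = 16; b[44] = 8; b[45] = 6; b[46] = 7; b[47] = 5; b[48] = 3; b[49] = 16; b[50] = 17.
The sequence repeats with period 48.
So b[9855] = b[1 + ((9855-1) mod 48)] = b[15] = 6.

6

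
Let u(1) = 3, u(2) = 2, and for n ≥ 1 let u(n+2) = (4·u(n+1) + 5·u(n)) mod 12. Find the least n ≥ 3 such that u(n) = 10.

6

Computing terms: u(1) = 3,  u(2) = 2,  u(3) = 11,  u(4) = 6,  u(5) = 7,  u(6) = 10,  u(7) = 3,  u(8) = 2.
The sequence repeats with period 6.
The value 10 first appears (with n ≥ 3) at u(6).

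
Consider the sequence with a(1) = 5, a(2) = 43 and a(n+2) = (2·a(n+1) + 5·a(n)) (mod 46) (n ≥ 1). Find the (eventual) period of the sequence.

11

We have a(1) = 5; a(2) = 43; a(3) = 19; a(4) = 23; a(5) = 3; a(6) = 29; a(7) = 27; a(8) = 15; a(9) = 27; a(10) = 37; a(11) = 25; a(12) = 5; a(13) = 43.
Since (a(12), a(13)) = (a(1), a(2)) = (5, 43) (two consecutive terms determine the rest), the sequence is periodic with period 11.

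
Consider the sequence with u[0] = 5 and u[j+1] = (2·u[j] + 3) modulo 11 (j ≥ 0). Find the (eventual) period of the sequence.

Computing terms: u[0] = 5, u[1] = 2, u[2] = 7, u[3] = 6, u[4] = 4, u[5] = 0, u[6] = 3, u[7] = 9, u[8] = 10, u[9] = 1, u[10] = 5.
The sequence repeats with period 10.

10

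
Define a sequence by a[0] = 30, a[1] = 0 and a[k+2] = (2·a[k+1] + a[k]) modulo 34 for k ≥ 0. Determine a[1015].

26

a[0] = 30; a[1] = 0; a[2] = 30; a[3] = 26; a[4] = 14; a[5] = 20; a[6] = 20; a[7] = 26; a[8] = 4; a[9] = 0; a[10] = 4; a[11] = 8; a[12] = 20; a[13] = 14; a[14] = 14; a[15] = 8; a[16] = 30; a[17] = 0.
Since (a[16], a[17]) = (a[0], a[1]) = (30, 0) (two consecutive terms determine the rest), the sequence is periodic with period 16.
(1015 - 0) mod 16 = 7, so a[1015] = a[7] = 26.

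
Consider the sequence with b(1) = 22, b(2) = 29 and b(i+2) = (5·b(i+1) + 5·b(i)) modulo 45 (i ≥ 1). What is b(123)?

b(1) = 22,  b(2) = 29,  b(3) = 30,  b(4) = 25,  b(5) = 5,  b(6) = 15,  b(7) = 10,  b(8) = 35,  b(9) = 0,  b(10) = 40,  b(11) = 20,  b(12) = 30,  b(13) = 25.
Since (b(12), b(13)) = (b(3), b(4)) = (30, 25) (two consecutive terms determine the rest), the sequence is eventually periodic: after a pre-period of length 2 it cycles with period 9.
For i ≥ 3, b(i) depends only on (i - 3) mod 9. (123 - 3) mod 9 = 3, so b(123) = b(6) = 15.

15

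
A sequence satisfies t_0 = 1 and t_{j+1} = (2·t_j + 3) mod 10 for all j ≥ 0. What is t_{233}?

We have t_0 = 1,  t_1 = 5,  t_2 = 3,  t_3 = 9,  t_4 = 1.
Since t_4 = t_0 = 1, the sequence is periodic with period 4.
So t_{233} = t_{0 + ((233-0) mod 4)} = t_1 = 5.

5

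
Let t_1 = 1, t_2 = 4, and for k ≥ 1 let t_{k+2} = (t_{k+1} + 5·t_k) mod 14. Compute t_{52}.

Listing terms: t_1 = 1; t_2 = 4; t_3 = 9; t_4 = 1; t_5 = 4.
Since (t_4, t_5) = (t_1, t_2) = (1, 4) (two consecutive terms determine the rest), the sequence is periodic with period 3.
So t_{52} = t_{1 + ((52-1) mod 3)} = t_1 = 1.

1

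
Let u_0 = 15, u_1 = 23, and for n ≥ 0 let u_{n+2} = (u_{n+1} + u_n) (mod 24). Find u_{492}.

15

Listing terms: u_0 = 15; u_1 = 23; u_2 = 14; u_3 = 13; u_4 = 3; u_5 = 16; u_6 = 19; u_7 = 11; u_8 = 6; u_9 = 17; u_{10} = 23; u_{11} = 16; u_{12} = 15; u_{13} = 7; u_{14} = 22; u_{15} = 5; u_{16} = 3; u_{17} = 8; u_{18} = 11; u_{19} = 19; u_{20} = 6; u_{21} = 1; u_{22} = 7; u_{23} = 8; u_{24} = 15; u_{25} = 23.
Since (u_{24}, u_{25}) = (u_0, u_1) = (15, 23) (two consecutive terms determine the rest), the sequence is periodic with period 24.
So u_{492} = u_{0 + ((492-0) mod 24)} = u_{12} = 15.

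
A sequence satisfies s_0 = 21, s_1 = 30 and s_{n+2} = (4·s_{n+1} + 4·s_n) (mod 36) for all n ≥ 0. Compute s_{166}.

12

Listing terms: s_0 = 21,  s_1 = 30,  s_2 = 24,  s_3 = 0,  s_4 = 24,  s_5 = 24,  s_6 = 12,  s_7 = 0,  s_8 = 12,  s_9 = 12,  s_{10} = 24,  s_{11} = 0.
Since (s_{10}, s_{11}) = (s_2, s_3) = (24, 0) (two consecutive terms determine the rest), the sequence is eventually periodic: after a pre-period of length 2 it cycles with period 8.
For n ≥ 2, s_n depends only on (n - 2) mod 8. (166 - 2) mod 8 = 4, so s_{166} = s_6 = 12.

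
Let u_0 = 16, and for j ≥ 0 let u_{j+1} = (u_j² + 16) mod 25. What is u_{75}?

Listing terms: u_0 = 16; u_1 = 22; u_2 = 0; u_3 = 16.
Since u_3 = u_0 = 16, the sequence is periodic with period 3.
(75 - 0) mod 3 = 0, so u_{75} = u_0 = 16.

16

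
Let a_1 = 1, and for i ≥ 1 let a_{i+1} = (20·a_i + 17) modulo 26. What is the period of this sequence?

12

Listing terms: a_1 = 1,  a_2 = 11,  a_3 = 3,  a_4 = 25,  a_5 = 23,  a_6 = 9,  a_7 = 15,  a_8 = 5,  a_9 = 13,  a_{10} = 17,  a_{11} = 19,  a_{12} = 7,  a_{13} = 1.
The sequence repeats with period 12.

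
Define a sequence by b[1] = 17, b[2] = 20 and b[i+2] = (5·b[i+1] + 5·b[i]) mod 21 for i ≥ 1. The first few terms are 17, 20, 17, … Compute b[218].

20

b[1] = 17, b[2] = 20, b[3] = 17, b[4] = 17, b[5] = 2, b[6] = 11, b[7] = 2, b[8] = 2, b[9] = 20, b[10] = 5, b[11] = 20, b[12] = 20, b[13] = 11, b[14] = 8, b[15] = 11, b[16] = 11, b[17] = 5, b[18] = 17, b[19] = 5, b[20] = 5, b[21] = 8, b[22] = 2, b[23] = 8, b[24] = 8, b[25] = 17, b[26] = 20.
The sequence repeats with period 24.
(218 - 1) mod 24 = 1, so b[218] = b[2] = 20.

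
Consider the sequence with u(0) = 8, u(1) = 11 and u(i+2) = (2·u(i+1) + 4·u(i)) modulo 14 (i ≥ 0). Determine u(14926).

Computing terms: u(0) = 8, u(1) = 11, u(2) = 12, u(3) = 12, u(4) = 2, u(5) = 10, u(6) = 0, u(7) = 12, u(8) = 10, u(9) = 12, u(10) = 8, u(11) = 8, u(12) = 6, u(13) = 2, u(14) = 0, u(15) = 8, u(16) = 2, u(17) = 8, u(18) = 10, u(19) = 10, u(20) = 4, u(21) = 6, u(22) = 0, u(23) = 10, u(24) = 6, u(25) = 10, u(26) = 2, u(27) = 2, u(28) = 12, u(29) = 4, u(30) = 0, u(31) = 2, u(32) = 4, u(33) = 2, u(34) = 6, u(35) = 6, u(36) = 8, u(37) = 12, u(38) = 0, u(39) = 6, u(40) = 12, u(41) = 6, u(42) = 4, u(43) = 4, u(44) = 10, u(45) = 8, u(46) = 0, u(47) = 4, u(48) = 8, u(49) = 4, u(50) = 12, u(51) = 12.
Since (u(50), u(51)) = (u(2), u(3)) = (12, 12) (two consecutive terms determine the rest), the sequence is eventually periodic: after a pre-period of length 2 it cycles with period 48.
For i ≥ 2, u(i) depends only on (i - 2) mod 48. (14926 - 2) mod 48 = 44, so u(14926) = u(46) = 0.

0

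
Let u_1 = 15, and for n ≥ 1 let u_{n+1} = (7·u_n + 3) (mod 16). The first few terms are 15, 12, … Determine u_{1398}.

12

We have u_1 = 15,  u_2 = 12,  u_3 = 7,  u_4 = 4,  u_5 = 15.
The sequence repeats with period 4.
(1398 - 1) mod 4 = 1, so u_{1398} = u_2 = 12.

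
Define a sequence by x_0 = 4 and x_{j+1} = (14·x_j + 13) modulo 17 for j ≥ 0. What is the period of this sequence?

16

Listing terms: x_0 = 4; x_1 = 1; x_2 = 10; x_3 = 0; x_4 = 13; x_5 = 8; x_6 = 6; x_7 = 12; x_8 = 11; x_9 = 14; x_{10} = 5; x_{11} = 15; x_{12} = 2; x_{13} = 7; x_{14} = 9; x_{15} = 3; x_{16} = 4.
The sequence repeats with period 16.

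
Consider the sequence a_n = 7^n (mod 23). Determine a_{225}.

17

Computing terms: a_1 = 7; a_2 = 3; a_3 = 21; a_4 = 9; a_5 = 17; a_6 = 4; a_7 = 5; a_8 = 12; a_9 = 15; a_{10} = 13; a_{11} = 22; a_{12} = 16; a_{13} = 20; a_{14} = 2; a_{15} = 14; a_{16} = 6; a_{17} = 19; a_{18} = 18; a_{19} = 11; a_{20} = 8; a_{21} = 10; a_{22} = 1; a_{23} = 7.
The sequence repeats with period 22.
So a_{225} = a_{1 + ((225-1) mod 22)} = a_5 = 17.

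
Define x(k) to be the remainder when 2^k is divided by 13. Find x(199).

x(0) = 1; x(1) = 2; x(2) = 4; x(3) = 8; x(4) = 3; x(5) = 6; x(6) = 12; x(7) = 11; x(8) = 9; x(9) = 5; x(10) = 10; x(11) = 7; x(12) = 1.
Since x(12) = x(0) = 1, the sequence is periodic with period 12.
So x(199) = x(0 + ((199-0) mod 12)) = x(7) = 11.

11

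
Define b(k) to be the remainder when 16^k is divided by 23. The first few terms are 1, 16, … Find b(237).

We have b(0) = 1, b(1) = 16, b(2) = 3, b(3) = 2, b(4) = 9, b(5) = 6, b(6) = 4, b(7) = 18, b(8) = 12, b(9) = 8, b(10) = 13, b(11) = 1.
Since b(11) = b(0) = 1, the sequence is periodic with period 11.
So b(237) = b(0 + ((237-0) mod 11)) = b(6) = 4.

4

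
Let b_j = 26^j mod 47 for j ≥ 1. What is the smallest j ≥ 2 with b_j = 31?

b_1 = 26,  b_2 = 18,  b_3 = 45,  b_4 = 42,  b_5 = 11,  b_6 = 4,  b_7 = 10,  b_8 = 25,  b_9 = 39,  b_{10} = 27,  b_{11} = 44,  b_{12} = 16,  b_{13} = 40,  b_{14} = 6,  b_{15} = 15,  b_{16} = 14,  b_{17} = 35,  b_{18} = 17,  b_{19} = 19,  b_{20} = 24,  b_{21} = 13,  b_{22} = 9,  b_{23} = 46,  b_{24} = 21,  b_{25} = 29,  b_{26} = 2,  b_{27} = 5,  b_{28} = 36,  b_{29} = 43,  b_{30} = 37,  b_{31} = 22,  b_{32} = 8,  b_{33} = 20,  b_{34} = 3,  b_{35} = 31,  b_{36} = 7,  b_{37} = 41,  b_{38} = 32,  b_{39} = 33,  b_{40} = 12,  b_{41} = 30,  b_{42} = 28,  b_{43} = 23,  b_{44} = 34,  b_{45} = 38,  b_{46} = 1,  b_{47} = 26.
Since b_{47} = b_1 = 26, the sequence is periodic with period 46.
The value 31 first appears (with j ≥ 2) at b_{35}.

35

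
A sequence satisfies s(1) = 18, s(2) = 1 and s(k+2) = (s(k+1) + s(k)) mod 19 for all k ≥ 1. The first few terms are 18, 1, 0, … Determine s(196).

5

We have s(1) = 18, s(2) = 1, s(3) = 0, s(4) = 1, s(5) = 1, s(6) = 2, s(7) = 3, s(8) = 5, s(9) = 8, s(10) = 13, s(11) = 2, s(12) = 15, s(13) = 17, s(14) = 13, s(15) = 11, s(16) = 5, s(17) = 16, s(18) = 2, s(19) = 18, s(20) = 1.
The sequence repeats with period 18.
(196 - 1) mod 18 = 15, so s(196) = s(16) = 5.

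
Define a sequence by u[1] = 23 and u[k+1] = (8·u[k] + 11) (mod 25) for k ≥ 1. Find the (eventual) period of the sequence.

Listing terms: u[1] = 23; u[2] = 20; u[3] = 21; u[4] = 4; u[5] = 18; u[6] = 5; u[7] = 1; u[8] = 19; u[9] = 13; u[10] = 15; u[11] = 6; u[12] = 9; u[13] = 8; u[14] = 0; u[15] = 11; u[16] = 24; u[17] = 3; u[18] = 10; u[19] = 16; u[20] = 14; u[21] = 23.
Since u[21] = u[1] = 23, the sequence is periodic with period 20.

20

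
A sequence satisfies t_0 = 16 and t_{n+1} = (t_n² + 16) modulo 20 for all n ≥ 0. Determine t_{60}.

16

Listing terms: t_0 = 16, t_1 = 12, t_2 = 0, t_3 = 16.
Since t_3 = t_0 = 16, the sequence is periodic with period 3.
(60 - 0) mod 3 = 0, so t_{60} = t_0 = 16.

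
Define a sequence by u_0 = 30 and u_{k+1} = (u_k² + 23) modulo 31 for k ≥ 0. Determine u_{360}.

We have u_0 = 30,  u_1 = 24,  u_2 = 10,  u_3 = 30.
Since u_3 = u_0 = 30, the sequence is periodic with period 3.
So u_{360} = u_{0 + ((360-0) mod 3)} = u_0 = 30.

30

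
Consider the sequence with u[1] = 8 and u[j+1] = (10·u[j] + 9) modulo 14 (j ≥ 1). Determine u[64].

11

u[1] = 8, u[2] = 5, u[3] = 3, u[4] = 11, u[5] = 7, u[6] = 9, u[7] = 1, u[8] = 5.
Since u[8] = u[2] = 5, the sequence is eventually periodic: after a pre-period of length 1 it cycles with period 6.
For j ≥ 2, u[j] depends only on (j - 2) mod 6. (64 - 2) mod 6 = 2, so u[64] = u[4] = 11.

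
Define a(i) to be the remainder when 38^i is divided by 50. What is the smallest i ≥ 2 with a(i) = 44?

2

Listing terms: a(1) = 38, a(2) = 44, a(3) = 22, a(4) = 36, a(5) = 18, a(6) = 34, a(7) = 42, a(8) = 46, a(9) = 48, a(10) = 24, a(11) = 12, a(12) = 6, a(13) = 28, a(14) = 14, a(15) = 32, a(16) = 16, a(17) = 8, a(18) = 4, a(19) = 2, a(20) = 26, a(21) = 38.
The sequence repeats with period 20.
The value 44 first appears (with i ≥ 2) at a(2).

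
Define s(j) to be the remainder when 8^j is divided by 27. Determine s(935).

s(0) = 1,  s(1) = 8,  s(2) = 10,  s(3) = 26,  s(4) = 19,  s(5) = 17,  s(6) = 1.
Since s(6) = s(0) = 1, the sequence is periodic with period 6.
(935 - 0) mod 6 = 5, so s(935) = s(5) = 17.

17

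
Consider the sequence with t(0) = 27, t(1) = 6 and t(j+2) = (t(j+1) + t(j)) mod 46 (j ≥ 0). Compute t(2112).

Computing terms: t(0) = 27, t(1) = 6, t(2) = 33, t(3) = 39, t(4) = 26, t(5) = 19, t(6) = 45, t(7) = 18, t(8) = 17, t(9) = 35, t(10) = 6, t(11) = 41, t(12) = 1, t(13) = 42, t(14) = 43, t(15) = 39, t(16) = 36, t(17) = 29, t(18) = 19, t(19) = 2, t(20) = 21, t(21) = 23, t(22) = 44, t(23) = 21, t(24) = 19, t(25) = 40, t(26) = 13, t(27) = 7, t(28) = 20, t(29) = 27, t(30) = 1, t(31) = 28, t(32) = 29, t(33) = 11, t(34) = 40, t(35) = 5, t(36) = 45, t(37) = 4, t(38) = 3, t(39) = 7, t(40) = 10, t(41) = 17, t(42) = 27, t(43) = 44, t(44) = 25, t(45) = 23, t(46) = 2, t(47) = 25, t(48) = 27, t(49) = 6.
Since (t(48), t(49)) = (t(0), t(1)) = (27, 6) (two consecutive terms determine the rest), the sequence is periodic with period 48.
(2112 - 0) mod 48 = 0, so t(2112) = t(0) = 27.

27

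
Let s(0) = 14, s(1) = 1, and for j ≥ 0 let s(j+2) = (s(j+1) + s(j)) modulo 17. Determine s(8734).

s(0) = 14, s(1) = 1, s(2) = 15, s(3) = 16, s(4) = 14, s(5) = 13, s(6) = 10, s(7) = 6, s(8) = 16, s(9) = 5, s(10) = 4, s(11) = 9, s(12) = 13, s(13) = 5, s(14) = 1, s(15) = 6, s(16) = 7, s(17) = 13, s(18) = 3, s(19) = 16, s(20) = 2, s(21) = 1, s(22) = 3, s(23) = 4, s(24) = 7, s(25) = 11, s(26) = 1, s(27) = 12, s(28) = 13, s(29) = 8, s(30) = 4, s(31) = 12, s(32) = 16, s(33) = 11, s(34) = 10, s(35) = 4, s(36) = 14, s(37) = 1.
Since (s(36), s(37)) = (s(0), s(1)) = (14, 1) (two consecutive terms determine the rest), the sequence is periodic with period 36.
(8734 - 0) mod 36 = 22, so s(8734) = s(22) = 3.

3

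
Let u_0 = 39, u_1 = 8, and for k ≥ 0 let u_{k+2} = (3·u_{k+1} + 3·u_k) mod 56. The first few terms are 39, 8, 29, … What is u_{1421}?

We have u_0 = 39,  u_1 = 8,  u_2 = 29,  u_3 = 55,  u_4 = 28,  u_5 = 25,  u_6 = 47,  u_7 = 48,  u_8 = 5,  u_9 = 47,  u_{10} = 44,  u_{11} = 49,  u_{12} = 55,  u_{13} = 32,  u_{14} = 37,  u_{15} = 39,  u_{16} = 4,  u_{17} = 17,  u_{18} = 7,  u_{19} = 16,  u_{20} = 13,  u_{21} = 31,  u_{22} = 20,  u_{23} = 41,  u_{24} = 15,  u_{25} = 0,  u_{26} = 45,  u_{27} = 23,  u_{28} = 36,  u_{29} = 9,  u_{30} = 23,  u_{31} = 40,  u_{32} = 21,  u_{33} = 15,  u_{34} = 52,  u_{35} = 33,  u_{36} = 31,  u_{37} = 24,  u_{38} = 53,  u_{39} = 7,  u_{40} = 12,  u_{41} = 1,  u_{42} = 39,  u_{43} = 8.
Since (u_{42}, u_{43}) = (u_0, u_1) = (39, 8) (two consecutive terms determine the rest), the sequence is periodic with period 42.
(1421 - 0) mod 42 = 35, so u_{1421} = u_{35} = 33.

33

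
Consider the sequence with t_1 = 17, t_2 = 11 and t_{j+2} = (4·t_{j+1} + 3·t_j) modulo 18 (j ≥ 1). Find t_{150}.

5

t_1 = 17,  t_2 = 11,  t_3 = 5,  t_4 = 17,  t_5 = 11.
The sequence repeats with period 3.
So t_{150} = t_{1 + ((150-1) mod 3)} = t_3 = 5.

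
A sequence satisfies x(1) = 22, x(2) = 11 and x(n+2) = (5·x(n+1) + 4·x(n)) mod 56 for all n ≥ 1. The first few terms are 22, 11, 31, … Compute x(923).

23

Computing terms: x(1) = 22, x(2) = 11, x(3) = 31, x(4) = 31, x(5) = 55, x(6) = 7, x(7) = 31, x(8) = 15, x(9) = 31, x(10) = 47, x(11) = 23, x(12) = 23, x(13) = 39, x(14) = 7, x(15) = 23, x(16) = 31, x(17) = 23, x(18) = 15, x(19) = 55, x(20) = 55, x(21) = 47, x(22) = 7, x(23) = 55, x(24) = 23, x(25) = 55, x(26) = 31, x(27) = 39, x(28) = 39, x(29) = 15, x(30) = 7, x(31) = 39, x(32) = 55, x(33) = 39, x(34) = 23, x(35) = 47, x(36) = 47, x(37) = 31, x(38) = 7, x(39) = 47, x(40) = 39, x(41) = 47, x(42) = 55, x(43) = 15, x(44) = 15, x(45) = 23, x(46) = 7, x(47) = 15, x(48) = 47, x(49) = 15, x(50) = 39, x(51) = 31, x(52) = 31.
Since (x(51), x(52)) = (x(3), x(4)) = (31, 31) (two consecutive terms determine the rest), the sequence is eventually periodic: after a pre-period of length 2 it cycles with period 48.
For n ≥ 3, x(n) depends only on (n - 3) mod 48. (923 - 3) mod 48 = 8, so x(923) = x(11) = 23.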